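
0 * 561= 0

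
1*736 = 736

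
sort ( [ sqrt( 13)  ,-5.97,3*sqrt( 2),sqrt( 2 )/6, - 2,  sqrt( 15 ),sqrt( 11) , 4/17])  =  [ - 5.97, - 2,4/17,sqrt ( 2 )/6,sqrt(11), sqrt (13 ), sqrt( 15),3*sqrt ( 2 )]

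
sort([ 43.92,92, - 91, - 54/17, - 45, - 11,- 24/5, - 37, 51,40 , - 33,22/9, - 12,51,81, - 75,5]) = [ - 91, - 75,-45, - 37, - 33 , - 12,- 11, - 24/5, - 54/17, 22/9,  5,40, 43.92,  51, 51,81 , 92]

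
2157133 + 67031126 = 69188259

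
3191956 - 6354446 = -3162490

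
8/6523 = 8/6523=   0.00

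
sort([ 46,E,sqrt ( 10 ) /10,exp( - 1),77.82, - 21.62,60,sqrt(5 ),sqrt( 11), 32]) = [ - 21.62,sqrt (10 )/10,exp( - 1 ),sqrt(5)  ,  E,sqrt( 11 ),  32,46,60,77.82]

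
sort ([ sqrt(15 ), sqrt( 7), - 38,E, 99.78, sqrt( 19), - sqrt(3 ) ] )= [ - 38 ,-sqrt(3 ), sqrt(7),E, sqrt( 15), sqrt( 19), 99.78] 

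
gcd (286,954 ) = 2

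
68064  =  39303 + 28761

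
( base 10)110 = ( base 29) 3n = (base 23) 4I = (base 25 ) 4A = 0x6E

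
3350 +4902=8252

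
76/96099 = 76/96099 = 0.00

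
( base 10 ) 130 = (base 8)202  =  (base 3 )11211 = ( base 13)a0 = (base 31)46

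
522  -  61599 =-61077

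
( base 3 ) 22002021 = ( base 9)8067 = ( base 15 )1b2d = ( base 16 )1705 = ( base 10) 5893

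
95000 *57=5415000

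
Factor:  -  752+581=-171 = - 3^2 * 19^1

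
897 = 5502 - 4605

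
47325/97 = 47325/97 = 487.89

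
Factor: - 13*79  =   - 13^1 * 79^1 =- 1027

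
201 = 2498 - 2297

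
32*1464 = 46848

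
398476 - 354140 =44336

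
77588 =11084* 7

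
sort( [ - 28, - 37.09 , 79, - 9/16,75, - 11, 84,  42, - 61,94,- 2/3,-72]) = [  -  72, - 61, - 37.09, - 28, - 11 , - 2/3 ,  -  9/16, 42,75,79,84, 94 ]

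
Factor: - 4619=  - 31^1 * 149^1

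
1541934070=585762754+956171316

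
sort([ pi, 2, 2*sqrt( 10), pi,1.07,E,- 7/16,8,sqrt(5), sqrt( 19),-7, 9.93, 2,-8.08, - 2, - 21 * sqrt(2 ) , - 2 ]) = [- 21 *sqrt(2),-8.08, - 7, - 2,- 2,- 7/16, 1.07, 2, 2, sqrt(5), E , pi,pi, sqrt( 19 ), 2*sqrt( 10),8, 9.93 ]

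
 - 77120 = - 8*9640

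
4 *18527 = 74108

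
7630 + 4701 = 12331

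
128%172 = 128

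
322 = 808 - 486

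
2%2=0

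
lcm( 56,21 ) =168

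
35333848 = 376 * 93973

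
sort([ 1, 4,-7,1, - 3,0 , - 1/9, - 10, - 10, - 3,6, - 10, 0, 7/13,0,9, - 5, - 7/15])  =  [-10, - 10, - 10, - 7, -5, - 3 , - 3, - 7/15, - 1/9,0, 0,0, 7/13, 1, 1,4, 6, 9]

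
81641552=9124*8948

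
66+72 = 138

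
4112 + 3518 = 7630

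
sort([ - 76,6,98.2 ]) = [ - 76, 6, 98.2] 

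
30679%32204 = 30679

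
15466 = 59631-44165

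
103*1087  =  111961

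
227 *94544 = 21461488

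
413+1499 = 1912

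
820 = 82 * 10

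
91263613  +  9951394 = 101215007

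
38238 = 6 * 6373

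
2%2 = 0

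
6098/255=23 + 233/255 = 23.91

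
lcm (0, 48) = 0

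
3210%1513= 184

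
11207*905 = 10142335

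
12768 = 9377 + 3391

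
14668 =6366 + 8302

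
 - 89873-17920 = -107793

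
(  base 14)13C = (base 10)250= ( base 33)7j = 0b11111010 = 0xFA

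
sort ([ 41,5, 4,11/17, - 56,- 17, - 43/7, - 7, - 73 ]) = [ - 73, - 56, - 17, - 7, - 43/7,11/17,4, 5 , 41 ]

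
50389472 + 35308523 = 85697995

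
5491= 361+5130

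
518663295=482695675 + 35967620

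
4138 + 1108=5246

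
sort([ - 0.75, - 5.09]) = [ -5.09, - 0.75]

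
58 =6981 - 6923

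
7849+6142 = 13991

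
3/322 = 3/322 = 0.01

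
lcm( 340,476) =2380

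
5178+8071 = 13249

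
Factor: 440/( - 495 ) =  - 8/9 = -  2^3*3^ (  -  2)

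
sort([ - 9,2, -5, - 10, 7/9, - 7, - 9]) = [ - 10, - 9, - 9,-7, - 5,7/9,2]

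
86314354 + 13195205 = 99509559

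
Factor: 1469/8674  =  2^(-1 )*13^1*113^1*4337^( - 1) 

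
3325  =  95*35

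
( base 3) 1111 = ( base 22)1i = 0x28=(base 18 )24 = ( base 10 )40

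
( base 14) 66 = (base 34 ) 2m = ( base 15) 60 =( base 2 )1011010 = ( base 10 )90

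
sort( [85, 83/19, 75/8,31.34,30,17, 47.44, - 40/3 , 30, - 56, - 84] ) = [ - 84 , - 56,-40/3,83/19,75/8,17, 30, 30, 31.34, 47.44,85]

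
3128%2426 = 702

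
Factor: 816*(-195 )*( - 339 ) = 53941680 = 2^4 * 3^3 * 5^1*13^1*  17^1*113^1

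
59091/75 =19697/25 = 787.88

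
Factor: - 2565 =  - 3^3* 5^1*19^1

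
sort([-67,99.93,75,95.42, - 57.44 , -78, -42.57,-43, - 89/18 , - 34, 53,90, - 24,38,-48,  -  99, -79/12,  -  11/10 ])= [-99,-78,-67,- 57.44 ,  -  48,-43,-42.57, - 34,  -  24, - 79/12,-89/18,  -  11/10,38, 53, 75,90, 95.42,  99.93 ] 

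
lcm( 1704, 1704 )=1704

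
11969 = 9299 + 2670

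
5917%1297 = 729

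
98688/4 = 24672 = 24672.00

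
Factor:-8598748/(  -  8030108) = 2149687/2007527 = 2007527^( - 1 ) * 2149687^1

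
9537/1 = 9537 = 9537.00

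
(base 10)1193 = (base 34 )113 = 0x4A9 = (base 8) 2251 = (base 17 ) 423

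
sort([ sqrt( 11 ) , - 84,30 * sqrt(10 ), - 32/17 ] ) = [ - 84, - 32/17,  sqrt(11), 30*  sqrt(10 ) ]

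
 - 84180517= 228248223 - 312428740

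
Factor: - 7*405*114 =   -  323190 = - 2^1*3^5*5^1*7^1*19^1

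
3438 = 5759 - 2321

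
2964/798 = 3 +5/7 = 3.71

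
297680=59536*5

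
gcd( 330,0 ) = 330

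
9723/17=571+16/17 = 571.94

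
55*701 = 38555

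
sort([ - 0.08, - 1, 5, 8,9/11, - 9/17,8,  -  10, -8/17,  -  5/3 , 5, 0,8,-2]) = [  -  10, - 2 , - 5/3, - 1, - 9/17, - 8/17, - 0.08,0 , 9/11, 5 , 5,8,8, 8 ]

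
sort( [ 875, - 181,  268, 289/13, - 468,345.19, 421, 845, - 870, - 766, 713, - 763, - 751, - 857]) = [-870, - 857, - 766, - 763, - 751 , - 468,-181, 289/13 , 268, 345.19, 421,  713,845, 875]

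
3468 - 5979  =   - 2511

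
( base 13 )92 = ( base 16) 77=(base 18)6B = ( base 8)167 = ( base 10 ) 119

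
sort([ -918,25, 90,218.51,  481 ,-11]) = [ - 918, -11,25,  90,218.51, 481]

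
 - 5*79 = -395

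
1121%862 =259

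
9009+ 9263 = 18272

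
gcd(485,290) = 5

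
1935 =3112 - 1177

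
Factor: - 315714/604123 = -2^1*3^1*7^1*13^( - 1)*7517^1*46471^(-1)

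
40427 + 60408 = 100835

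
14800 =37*400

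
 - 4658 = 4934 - 9592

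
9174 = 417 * 22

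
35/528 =35/528  =  0.07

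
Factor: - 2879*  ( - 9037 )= 26017523=7^1*1291^1*2879^1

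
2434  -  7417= - 4983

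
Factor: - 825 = - 3^1*5^2 * 11^1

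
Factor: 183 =3^1 * 61^1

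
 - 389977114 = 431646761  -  821623875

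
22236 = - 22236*( - 1)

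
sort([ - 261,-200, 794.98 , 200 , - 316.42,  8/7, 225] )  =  [- 316.42,  -  261, - 200, 8/7,200, 225,  794.98]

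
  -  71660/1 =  - 71660 = - 71660.00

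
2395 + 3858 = 6253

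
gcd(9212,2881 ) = 1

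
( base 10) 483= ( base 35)DS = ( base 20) 143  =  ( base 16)1e3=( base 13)2b2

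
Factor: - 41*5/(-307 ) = 5^1 *41^1*307^(-1)=205/307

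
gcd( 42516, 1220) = 4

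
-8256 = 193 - 8449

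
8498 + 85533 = 94031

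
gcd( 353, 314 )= 1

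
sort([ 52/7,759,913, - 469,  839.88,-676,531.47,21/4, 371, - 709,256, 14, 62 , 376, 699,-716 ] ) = [- 716 , - 709,- 676,  -  469,21/4,52/7,14,62,  256, 371, 376,531.47, 699, 759, 839.88, 913]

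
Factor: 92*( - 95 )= - 8740 = - 2^2*5^1*19^1*23^1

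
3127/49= 3127/49 = 63.82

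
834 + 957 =1791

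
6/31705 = 6/31705 = 0.00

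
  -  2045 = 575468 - 577513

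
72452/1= 72452 = 72452.00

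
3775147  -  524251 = 3250896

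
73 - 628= - 555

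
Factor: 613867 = 37^1*47^1*353^1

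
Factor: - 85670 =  - 2^1*5^1 * 13^1 *659^1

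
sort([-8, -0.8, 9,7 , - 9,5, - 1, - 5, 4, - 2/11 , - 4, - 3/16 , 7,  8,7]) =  [ - 9, - 8,  -  5, - 4,-1, - 0.8, - 3/16 , - 2/11,4, 5, 7,7 , 7, 8,9] 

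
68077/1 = 68077 = 68077.00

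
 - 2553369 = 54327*(  -  47)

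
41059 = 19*2161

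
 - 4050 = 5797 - 9847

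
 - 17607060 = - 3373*5220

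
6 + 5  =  11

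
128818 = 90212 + 38606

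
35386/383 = 35386/383 = 92.39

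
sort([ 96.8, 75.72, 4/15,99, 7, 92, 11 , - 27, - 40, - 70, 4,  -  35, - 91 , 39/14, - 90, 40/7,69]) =[ - 91, - 90 , - 70 , - 40 , - 35, - 27,  4/15, 39/14,4,40/7,7, 11, 69 , 75.72,  92,96.8, 99]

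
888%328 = 232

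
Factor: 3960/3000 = 3^1*5^ ( - 2)  *11^1 = 33/25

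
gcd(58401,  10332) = 63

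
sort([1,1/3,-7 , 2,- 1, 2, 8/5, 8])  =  [ - 7, - 1, 1/3, 1, 8/5, 2, 2, 8 ]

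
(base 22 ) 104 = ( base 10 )488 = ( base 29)go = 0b111101000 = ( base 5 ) 3423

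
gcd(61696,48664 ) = 8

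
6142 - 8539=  - 2397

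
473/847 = 43/77 = 0.56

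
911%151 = 5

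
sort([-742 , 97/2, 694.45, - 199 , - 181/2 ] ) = [ - 742, - 199, - 181/2, 97/2 , 694.45] 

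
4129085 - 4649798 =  - 520713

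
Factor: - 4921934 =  - 2^1*47^1*52361^1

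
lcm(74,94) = 3478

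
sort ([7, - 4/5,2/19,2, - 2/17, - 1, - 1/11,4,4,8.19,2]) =[ - 1, - 4/5,-2/17, - 1/11, 2/19,2,2,4, 4,7,8.19] 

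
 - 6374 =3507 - 9881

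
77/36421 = 1/473=0.00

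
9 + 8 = 17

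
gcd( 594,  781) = 11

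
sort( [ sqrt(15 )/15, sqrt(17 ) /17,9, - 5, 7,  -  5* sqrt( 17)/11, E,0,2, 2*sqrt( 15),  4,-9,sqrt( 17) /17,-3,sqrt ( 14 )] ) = [ - 9, - 5, - 3, - 5*sqrt( 17 ) /11,0,sqrt ( 17) /17,sqrt( 17 )/17,sqrt(15)/15,2 , E,sqrt (14 ), 4,7, 2 * sqrt(15 ), 9 ] 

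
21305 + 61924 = 83229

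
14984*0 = 0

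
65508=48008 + 17500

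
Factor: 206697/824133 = 68899/274711  =  68899^1*274711^( - 1)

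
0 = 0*248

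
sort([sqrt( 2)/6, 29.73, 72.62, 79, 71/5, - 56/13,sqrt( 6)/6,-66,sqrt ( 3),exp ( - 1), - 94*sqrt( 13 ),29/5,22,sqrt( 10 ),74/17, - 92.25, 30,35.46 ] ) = [ -94*sqrt (13 ), - 92.25, - 66,-56/13,sqrt(2 ) /6,exp(-1 ),sqrt( 6 ) /6,sqrt( 3 ),sqrt(  10),74/17,29/5 , 71/5,22,29.73, 30,35.46,72.62 , 79 ]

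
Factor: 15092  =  2^2 * 7^3*11^1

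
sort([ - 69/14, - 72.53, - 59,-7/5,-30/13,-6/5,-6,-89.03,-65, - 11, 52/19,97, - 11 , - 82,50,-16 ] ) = [-89.03, - 82, - 72.53,-65 , - 59 ,  -  16,-11,-11,-6,  -  69/14, - 30/13, - 7/5, - 6/5, 52/19,50 , 97]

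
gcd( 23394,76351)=1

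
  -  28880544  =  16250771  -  45131315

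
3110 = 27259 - 24149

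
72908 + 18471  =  91379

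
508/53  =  9 + 31/53   =  9.58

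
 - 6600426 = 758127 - 7358553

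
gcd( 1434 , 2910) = 6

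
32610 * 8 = 260880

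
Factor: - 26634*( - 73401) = 1954962234 = 2^1*3^2*23^1 *43^1 * 193^1*569^1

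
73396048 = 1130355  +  72265693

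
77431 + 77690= 155121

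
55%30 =25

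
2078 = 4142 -2064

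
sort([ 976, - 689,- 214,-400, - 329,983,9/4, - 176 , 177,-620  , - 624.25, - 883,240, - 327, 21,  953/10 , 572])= [ - 883, - 689, - 624.25,  -  620, - 400, - 329,  -  327 , - 214,-176, 9/4, 21,953/10, 177,  240, 572,  976,983] 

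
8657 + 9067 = 17724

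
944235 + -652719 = 291516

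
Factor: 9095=5^1 *17^1 * 107^1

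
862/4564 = 431/2282=0.19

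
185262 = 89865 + 95397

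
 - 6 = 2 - 8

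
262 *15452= 4048424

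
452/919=452/919 = 0.49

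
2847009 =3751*759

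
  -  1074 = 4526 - 5600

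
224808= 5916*38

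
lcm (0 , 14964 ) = 0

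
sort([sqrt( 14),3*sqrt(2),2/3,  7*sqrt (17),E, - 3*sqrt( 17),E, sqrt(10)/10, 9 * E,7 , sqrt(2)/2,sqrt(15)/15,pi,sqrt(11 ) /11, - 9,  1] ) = [ - 3*sqrt(17), - 9 , sqrt(15)/15,sqrt (11 )/11,sqrt(10)/10,2/3,sqrt(2)/2  ,  1,E,E,pi,sqrt(14) , 3 * sqrt( 2), 7, 9*E,7*sqrt( 17 ) ]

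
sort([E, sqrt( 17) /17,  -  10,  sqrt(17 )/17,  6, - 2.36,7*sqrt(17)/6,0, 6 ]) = [ - 10,  -  2.36, 0, sqrt(17 )/17, sqrt ( 17)/17, E, 7*sqrt( 17) /6, 6, 6] 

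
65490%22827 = 19836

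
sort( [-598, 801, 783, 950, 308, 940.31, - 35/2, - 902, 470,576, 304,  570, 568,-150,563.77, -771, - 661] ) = [ - 902, - 771, - 661,  -  598, - 150,-35/2, 304,308, 470,563.77, 568, 570, 576 , 783, 801, 940.31, 950 ]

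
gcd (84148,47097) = 1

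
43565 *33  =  1437645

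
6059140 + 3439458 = 9498598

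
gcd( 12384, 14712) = 24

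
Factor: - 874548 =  - 2^2  *3^2*17^1 * 1429^1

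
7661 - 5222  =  2439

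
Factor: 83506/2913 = 86/3 = 2^1* 3^(-1)*43^1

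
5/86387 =5/86387 =0.00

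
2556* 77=196812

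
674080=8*84260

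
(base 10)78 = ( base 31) 2g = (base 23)39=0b1001110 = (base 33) 2c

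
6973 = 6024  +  949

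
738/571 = 738/571 = 1.29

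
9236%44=40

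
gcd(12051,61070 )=1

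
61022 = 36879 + 24143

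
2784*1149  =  3198816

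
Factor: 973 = 7^1*139^1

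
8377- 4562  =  3815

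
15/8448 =5/2816 =0.00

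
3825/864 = 4 + 41/96 = 4.43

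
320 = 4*80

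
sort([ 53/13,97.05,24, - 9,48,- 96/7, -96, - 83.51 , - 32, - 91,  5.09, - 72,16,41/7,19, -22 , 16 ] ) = [ - 96, -91, - 83.51 , - 72,  -  32, - 22,-96/7, -9,53/13, 5.09,  41/7 , 16,  16,  19,  24,  48 , 97.05 ]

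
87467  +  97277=184744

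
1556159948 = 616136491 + 940023457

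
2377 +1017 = 3394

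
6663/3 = 2221 = 2221.00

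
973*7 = 6811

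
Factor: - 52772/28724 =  - 79/43 =-43^( - 1 )*79^1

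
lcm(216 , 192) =1728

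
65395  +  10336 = 75731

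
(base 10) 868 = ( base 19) 27d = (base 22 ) 1HA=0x364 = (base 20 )238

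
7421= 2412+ 5009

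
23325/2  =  11662 + 1/2  =  11662.50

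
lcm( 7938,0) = 0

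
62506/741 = 62506/741 = 84.35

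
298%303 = 298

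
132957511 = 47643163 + 85314348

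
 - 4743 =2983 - 7726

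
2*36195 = 72390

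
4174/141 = 4174/141  =  29.60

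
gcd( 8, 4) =4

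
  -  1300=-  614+-686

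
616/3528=11/63 = 0.17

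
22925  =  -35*( - 655) 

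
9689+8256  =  17945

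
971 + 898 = 1869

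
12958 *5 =64790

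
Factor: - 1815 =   -  3^1 * 5^1 * 11^2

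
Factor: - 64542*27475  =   - 1773291450  =  - 2^1*3^1*5^2*7^1*31^1*157^1*347^1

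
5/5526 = 5/5526  =  0.00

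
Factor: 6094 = 2^1*11^1*277^1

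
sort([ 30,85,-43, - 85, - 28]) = [ - 85,  -  43,  -  28, 30,85 ] 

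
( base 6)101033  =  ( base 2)1111101001101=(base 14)2cc5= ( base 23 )f39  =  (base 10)8013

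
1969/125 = 1969/125 = 15.75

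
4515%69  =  30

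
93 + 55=148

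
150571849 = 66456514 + 84115335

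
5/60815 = 1/12163 = 0.00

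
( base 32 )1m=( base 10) 54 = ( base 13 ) 42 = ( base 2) 110110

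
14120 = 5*2824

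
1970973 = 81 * 24333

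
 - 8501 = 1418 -9919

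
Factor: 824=2^3 * 103^1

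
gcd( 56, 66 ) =2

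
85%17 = 0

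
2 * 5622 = 11244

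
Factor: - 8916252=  - 2^2*3^1 * 349^1*2129^1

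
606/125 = 606/125=4.85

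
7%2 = 1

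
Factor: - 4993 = -4993^1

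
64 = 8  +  56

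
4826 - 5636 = - 810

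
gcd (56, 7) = 7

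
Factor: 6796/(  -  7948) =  - 1699/1987 = -  1699^1*1987^(-1)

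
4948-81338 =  - 76390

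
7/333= 7/333 = 0.02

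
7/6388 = 7/6388 = 0.00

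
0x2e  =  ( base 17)2c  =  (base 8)56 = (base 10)46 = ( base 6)114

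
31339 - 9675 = 21664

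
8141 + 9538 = 17679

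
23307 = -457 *( - 51 )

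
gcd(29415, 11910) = 15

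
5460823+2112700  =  7573523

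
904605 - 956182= - 51577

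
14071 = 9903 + 4168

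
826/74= 413/37 = 11.16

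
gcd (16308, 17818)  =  302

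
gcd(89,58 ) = 1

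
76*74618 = 5670968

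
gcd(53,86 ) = 1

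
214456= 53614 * 4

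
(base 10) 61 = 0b111101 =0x3D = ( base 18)37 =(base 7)115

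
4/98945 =4/98945 = 0.00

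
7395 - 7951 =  - 556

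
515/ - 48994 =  - 515/48994  =  -0.01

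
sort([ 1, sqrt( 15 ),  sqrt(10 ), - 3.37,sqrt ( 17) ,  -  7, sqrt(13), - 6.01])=[ - 7, - 6.01, -3.37 , 1,sqrt( 10), sqrt(13),sqrt (15)  ,  sqrt(  17)]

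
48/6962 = 24/3481 = 0.01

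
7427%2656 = 2115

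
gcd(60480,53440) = 320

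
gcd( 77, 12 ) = 1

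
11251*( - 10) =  - 112510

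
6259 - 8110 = -1851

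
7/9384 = 7/9384 =0.00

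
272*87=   23664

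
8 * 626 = 5008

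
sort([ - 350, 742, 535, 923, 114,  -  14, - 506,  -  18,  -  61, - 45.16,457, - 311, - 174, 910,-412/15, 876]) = [ - 506,  -  350, - 311, - 174, - 61, - 45.16,-412/15,- 18, - 14, 114, 457, 535, 742 , 876 , 910,923]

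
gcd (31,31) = 31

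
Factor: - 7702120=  - 2^3*5^1*192553^1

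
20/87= 20/87 =0.23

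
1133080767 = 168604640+964476127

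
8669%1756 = 1645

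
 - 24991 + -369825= - 394816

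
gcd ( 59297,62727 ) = 7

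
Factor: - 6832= - 2^4*7^1*61^1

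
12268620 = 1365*8988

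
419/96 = 4  +  35/96   =  4.36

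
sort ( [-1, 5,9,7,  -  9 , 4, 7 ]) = [ - 9,-1, 4 , 5, 7, 7, 9 ]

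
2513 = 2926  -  413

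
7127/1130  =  6+347/1130=6.31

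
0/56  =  0= 0.00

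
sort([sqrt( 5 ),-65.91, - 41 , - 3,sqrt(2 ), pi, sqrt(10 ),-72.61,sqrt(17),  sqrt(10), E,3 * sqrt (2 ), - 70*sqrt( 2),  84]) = [ - 70 *sqrt ( 2) , - 72.61, - 65.91,  -  41, -3,sqrt( 2) , sqrt( 5 ), E, pi, sqrt(10 ), sqrt(10 ),sqrt( 17),  3*sqrt(2), 84]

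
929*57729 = 53630241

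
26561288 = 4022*6604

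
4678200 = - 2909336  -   - 7587536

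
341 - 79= 262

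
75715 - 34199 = 41516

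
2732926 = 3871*706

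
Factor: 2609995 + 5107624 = 7717619 = 7^1*13^1*84809^1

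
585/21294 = 5/182=0.03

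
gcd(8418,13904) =2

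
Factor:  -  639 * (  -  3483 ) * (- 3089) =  - 6874992693 = - 3^6*43^1*71^1*3089^1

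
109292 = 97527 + 11765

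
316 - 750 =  - 434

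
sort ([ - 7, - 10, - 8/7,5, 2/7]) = [ - 10, - 7, - 8/7,2/7, 5]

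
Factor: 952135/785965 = 823^(-1) * 997^1 = 997/823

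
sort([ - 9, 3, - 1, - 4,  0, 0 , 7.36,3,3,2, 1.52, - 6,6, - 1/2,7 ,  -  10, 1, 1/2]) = [ - 10, - 9, - 6, - 4, - 1, - 1/2,  0,0,1/2, 1, 1.52, 2,3, 3, 3, 6,7, 7.36] 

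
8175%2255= 1410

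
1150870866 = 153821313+997049553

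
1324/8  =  331/2  =  165.50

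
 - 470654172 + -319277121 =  - 789931293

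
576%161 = 93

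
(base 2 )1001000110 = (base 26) ma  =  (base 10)582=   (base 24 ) 106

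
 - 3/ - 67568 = 3/67568 = 0.00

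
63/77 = 9/11=0.82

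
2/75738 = 1/37869 = 0.00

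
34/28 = 1 + 3/14 = 1.21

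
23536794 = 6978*3373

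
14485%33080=14485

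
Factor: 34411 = 13^1*2647^1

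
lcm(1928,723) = 5784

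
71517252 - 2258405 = 69258847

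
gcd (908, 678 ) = 2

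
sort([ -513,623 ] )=[-513, 623] 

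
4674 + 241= 4915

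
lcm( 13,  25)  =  325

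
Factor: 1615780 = 2^2*5^1 *80789^1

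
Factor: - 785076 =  - 2^2*3^1*65423^1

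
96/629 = 96/629 =0.15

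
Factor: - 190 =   -  2^1*5^1*19^1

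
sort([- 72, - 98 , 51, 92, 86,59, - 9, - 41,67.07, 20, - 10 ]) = [ - 98, - 72, - 41, - 10 ,  -  9, 20 , 51, 59 , 67.07,86,92 ] 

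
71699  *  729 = 52268571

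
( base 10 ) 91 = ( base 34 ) 2n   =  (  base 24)3J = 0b1011011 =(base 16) 5b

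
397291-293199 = 104092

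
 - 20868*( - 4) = 83472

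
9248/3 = 9248/3  =  3082.67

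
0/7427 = 0 = 0.00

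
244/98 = 2+24/49 = 2.49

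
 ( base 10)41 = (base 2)101001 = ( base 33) 18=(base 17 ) 27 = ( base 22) 1j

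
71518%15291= 10354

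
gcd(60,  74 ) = 2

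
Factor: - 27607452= - 2^2 * 3^1*23^2 * 4349^1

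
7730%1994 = 1748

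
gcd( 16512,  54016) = 128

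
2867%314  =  41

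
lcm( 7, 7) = 7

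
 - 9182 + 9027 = -155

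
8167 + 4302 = 12469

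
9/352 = 9/352=0.03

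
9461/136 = 9461/136= 69.57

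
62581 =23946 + 38635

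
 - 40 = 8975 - 9015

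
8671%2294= 1789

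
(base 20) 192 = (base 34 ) h4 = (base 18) 1e6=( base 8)1106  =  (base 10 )582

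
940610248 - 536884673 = 403725575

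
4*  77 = 308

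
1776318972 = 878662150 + 897656822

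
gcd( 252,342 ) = 18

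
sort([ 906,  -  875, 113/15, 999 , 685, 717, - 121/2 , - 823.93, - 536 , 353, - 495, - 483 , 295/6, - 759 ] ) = [ -875 , - 823.93, - 759, - 536,  -  495, - 483 , - 121/2, 113/15,295/6, 353,685 , 717, 906, 999]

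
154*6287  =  968198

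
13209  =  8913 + 4296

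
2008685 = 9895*203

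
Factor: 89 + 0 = 89 = 89^1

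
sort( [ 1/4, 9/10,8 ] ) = [ 1/4, 9/10, 8]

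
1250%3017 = 1250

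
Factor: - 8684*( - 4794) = 41631096=2^3 * 3^1*13^1*17^1*47^1* 167^1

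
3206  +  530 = 3736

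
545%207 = 131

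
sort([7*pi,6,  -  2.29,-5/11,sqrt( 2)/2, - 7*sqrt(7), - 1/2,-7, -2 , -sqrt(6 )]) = [ - 7*sqrt(7 ), - 7, - sqrt( 6), - 2.29, - 2, - 1/2, - 5/11, sqrt( 2) /2,6, 7*pi ] 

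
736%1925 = 736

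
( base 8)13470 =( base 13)2923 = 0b1011100111000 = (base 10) 5944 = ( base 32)5PO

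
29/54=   29/54   =  0.54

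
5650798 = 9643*586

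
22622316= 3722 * 6078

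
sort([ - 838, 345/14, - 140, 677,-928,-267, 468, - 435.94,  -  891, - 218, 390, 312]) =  [  -  928, -891,  -  838, - 435.94,  -  267 , - 218,  -  140,345/14, 312,  390,468,  677]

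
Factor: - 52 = - 2^2*13^1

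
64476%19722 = 5310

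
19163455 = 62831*305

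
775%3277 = 775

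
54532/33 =54532/33 = 1652.48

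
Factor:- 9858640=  - 2^4 * 5^1  *  11^1*17^1 *659^1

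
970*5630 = 5461100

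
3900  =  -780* ( - 5)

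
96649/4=24162 + 1/4 = 24162.25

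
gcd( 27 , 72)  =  9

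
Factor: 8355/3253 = 3^1 * 5^1*557^1*3253^ ( - 1)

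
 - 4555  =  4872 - 9427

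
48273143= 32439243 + 15833900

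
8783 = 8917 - 134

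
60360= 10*6036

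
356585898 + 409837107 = 766423005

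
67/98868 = 67/98868 =0.00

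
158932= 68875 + 90057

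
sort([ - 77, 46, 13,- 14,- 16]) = [-77, - 16  ,-14,13, 46]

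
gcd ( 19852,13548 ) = 4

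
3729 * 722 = 2692338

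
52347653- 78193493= - 25845840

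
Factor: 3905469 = 3^3*19^1*23^1*  331^1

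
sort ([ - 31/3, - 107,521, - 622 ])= [ - 622, - 107,-31/3,521 ] 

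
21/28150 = 21/28150 = 0.00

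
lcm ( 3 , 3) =3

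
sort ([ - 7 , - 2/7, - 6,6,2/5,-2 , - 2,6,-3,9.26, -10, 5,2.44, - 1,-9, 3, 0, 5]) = [-10, - 9,- 7,-6,  -  3 , - 2, - 2, - 1 ,-2/7, 0 , 2/5,2.44, 3,  5,5,6, 6,9.26] 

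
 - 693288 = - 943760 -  - 250472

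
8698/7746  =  4349/3873 = 1.12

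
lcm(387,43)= 387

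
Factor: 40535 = 5^1*11^2*67^1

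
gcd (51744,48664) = 616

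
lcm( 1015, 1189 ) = 41615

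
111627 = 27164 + 84463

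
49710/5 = 9942=9942.00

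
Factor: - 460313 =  - 7^1*19^1*3461^1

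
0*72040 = 0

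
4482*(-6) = - 26892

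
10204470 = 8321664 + 1882806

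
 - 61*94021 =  - 5735281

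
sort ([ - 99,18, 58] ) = [ - 99,18, 58]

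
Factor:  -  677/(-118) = 2^(  -  1 )*59^( - 1 ) * 677^1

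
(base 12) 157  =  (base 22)9d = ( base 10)211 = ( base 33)6d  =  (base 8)323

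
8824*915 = 8073960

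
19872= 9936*2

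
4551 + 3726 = 8277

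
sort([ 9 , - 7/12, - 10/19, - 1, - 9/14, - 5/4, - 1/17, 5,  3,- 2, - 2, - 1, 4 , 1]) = [ - 2, - 2,-5/4, - 1, - 1, - 9/14, - 7/12,-10/19, - 1/17, 1, 3,4,5,9]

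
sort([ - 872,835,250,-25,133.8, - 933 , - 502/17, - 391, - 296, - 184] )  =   [ - 933, -872, - 391, - 296,-184, - 502/17,-25 , 133.8,250,835] 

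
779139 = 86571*9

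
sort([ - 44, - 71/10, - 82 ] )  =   [- 82,  -  44, - 71/10 ]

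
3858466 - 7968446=-4109980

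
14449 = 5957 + 8492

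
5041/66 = 76 + 25/66 = 76.38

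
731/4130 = 731/4130= 0.18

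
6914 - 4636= 2278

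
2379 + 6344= 8723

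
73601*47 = 3459247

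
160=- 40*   ( - 4) 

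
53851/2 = 53851/2 = 26925.50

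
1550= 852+698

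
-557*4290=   -  2389530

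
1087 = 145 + 942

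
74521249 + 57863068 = 132384317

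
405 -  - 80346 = 80751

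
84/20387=84/20387  =  0.00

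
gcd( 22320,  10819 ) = 31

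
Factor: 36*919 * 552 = 2^5*3^3*23^1*919^1 = 18262368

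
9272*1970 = 18265840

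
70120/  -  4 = -17530/1 = - 17530.00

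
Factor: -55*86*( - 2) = 9460 = 2^2* 5^1*11^1*43^1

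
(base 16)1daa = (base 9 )11367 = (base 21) h4d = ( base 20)ije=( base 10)7594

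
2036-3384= - 1348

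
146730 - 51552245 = - 51405515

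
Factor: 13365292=2^2 * 3341323^1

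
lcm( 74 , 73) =5402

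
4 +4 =8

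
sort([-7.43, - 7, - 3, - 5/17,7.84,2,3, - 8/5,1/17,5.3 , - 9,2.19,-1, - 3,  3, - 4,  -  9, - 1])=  [ - 9,-9, - 7.43,-7, -4,  -  3, -3, - 8/5, - 1, - 1, - 5/17,1/17,  2, 2.19, 3,3, 5.3, 7.84] 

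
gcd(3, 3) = 3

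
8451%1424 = 1331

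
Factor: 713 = 23^1 * 31^1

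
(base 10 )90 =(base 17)55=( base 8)132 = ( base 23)3L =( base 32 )2q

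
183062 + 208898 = 391960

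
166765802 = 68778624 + 97987178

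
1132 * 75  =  84900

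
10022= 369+9653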